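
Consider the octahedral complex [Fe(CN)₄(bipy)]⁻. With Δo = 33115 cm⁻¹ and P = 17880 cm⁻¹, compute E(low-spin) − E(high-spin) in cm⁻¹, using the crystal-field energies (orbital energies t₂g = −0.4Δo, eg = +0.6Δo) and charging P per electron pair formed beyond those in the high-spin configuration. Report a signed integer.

Ligand charges: 4×(-1) from CN⁻ and 1×(+0) from bipy sum to -4; with overall charge -1, Fe is +3.
Fe³⁺: group 8, so d-count = 8 − 3 = 5.
High-spin d⁵ fills as t₂g³ eg² with CFSE 3(−0.4) + 2(+0.6) = 0.0Δo = 0 cm⁻¹.
Low-spin t₂g⁵ eg⁰ gives -2.0Δo = -66230 cm⁻¹, but forming 2 extra pairs costs 2P = 35760 cm⁻¹, so E(LS) = -66230 + 35760 = -30470 cm⁻¹.
E(LS) − E(HS) = -30470 − (0) = -30470 cm⁻¹.

-30470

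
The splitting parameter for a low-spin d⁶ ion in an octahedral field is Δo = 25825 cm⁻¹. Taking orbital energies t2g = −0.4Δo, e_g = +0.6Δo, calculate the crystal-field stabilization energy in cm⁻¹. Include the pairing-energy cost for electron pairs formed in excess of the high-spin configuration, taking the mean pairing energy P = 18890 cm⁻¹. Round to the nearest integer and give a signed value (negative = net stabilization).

The d⁶ electrons fill as t2g^6 e_g^0.
The orbital stabilization is -2.4Δo = -2.4 × 25825 = -61980 cm⁻¹.
High-spin d⁶ would be t2g^4 e_g^2 with 1 pair; low-spin has 3, so 2 excess pairs cost +2P = +37780 cm⁻¹.
Net CFSE = -61980 + 37780 = -24200 cm⁻¹.

-24200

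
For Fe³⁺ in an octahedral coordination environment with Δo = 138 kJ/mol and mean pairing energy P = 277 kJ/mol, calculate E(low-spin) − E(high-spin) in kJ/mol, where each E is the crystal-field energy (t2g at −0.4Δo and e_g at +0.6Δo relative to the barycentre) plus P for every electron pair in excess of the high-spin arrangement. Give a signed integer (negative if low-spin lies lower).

278

Group 8 minus oxidation state +3 gives a d⁵ configuration for Fe³⁺.
High-spin d⁵ fills as t2g^3 e_g^2 with CFSE 3(−0.4) + 2(+0.6) = 0.0Δo = 0 kJ/mol.
Low-spin t2g^5 e_g^0 gives -2.0Δo = -276 kJ/mol, but forming 2 extra pairs costs 2P = 554 kJ/mol, so E(LS) = -276 + 554 = 278 kJ/mol.
Thus E(LS) − E(HS) = 278 kJ/mol.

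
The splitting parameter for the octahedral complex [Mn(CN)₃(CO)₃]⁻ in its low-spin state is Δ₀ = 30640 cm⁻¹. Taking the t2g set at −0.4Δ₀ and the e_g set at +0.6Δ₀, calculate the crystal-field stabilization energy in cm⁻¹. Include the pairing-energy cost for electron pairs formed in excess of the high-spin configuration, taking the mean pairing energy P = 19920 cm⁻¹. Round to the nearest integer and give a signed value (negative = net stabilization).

Ligand charges: 3×(-1) from CN⁻ and 3×(+0) from CO sum to -3; with overall charge -1, Mn is +2.
Mn sits in group 7; removing 2 electrons leaves Mn²⁺ with 7 − 2 = 5 d electrons.
The d⁵ electrons fill as t2g^5 e_g^0.
CFSE(orbital) = 5×(-0.4Δ₀) + 0×(0.6Δ₀) = -2.0Δ₀; with Δ₀ = 30640 cm⁻¹ that is -61280 cm⁻¹.
Pairing penalty: 2 pairs vs 0 in the high-spin reference → 2 extra × P = 39840 cm⁻¹.
Net CFSE = -61280 + 39840 = -21440 cm⁻¹.

-21440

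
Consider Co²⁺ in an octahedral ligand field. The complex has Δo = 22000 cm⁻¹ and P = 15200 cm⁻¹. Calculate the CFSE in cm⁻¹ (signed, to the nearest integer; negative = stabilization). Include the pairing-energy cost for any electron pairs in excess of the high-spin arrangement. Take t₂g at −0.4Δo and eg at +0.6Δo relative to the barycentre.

-24400

Co sits in group 9; removing 2 electrons leaves Co²⁺ with 9 − 2 = 7 d electrons.
Here Δo > P (22000 > 15200), so the low-spin state is favoured.
Configuration: t₂g⁶ eg¹.
Orbital CFSE = -1.8Δo = -1.8 × 22000 = -39600 cm⁻¹.
Excess pairs vs high-spin: 3 − 2 = 1; pairing cost = +15200 cm⁻¹.
Net CFSE = -39600 + 15200 = -24400 cm⁻¹.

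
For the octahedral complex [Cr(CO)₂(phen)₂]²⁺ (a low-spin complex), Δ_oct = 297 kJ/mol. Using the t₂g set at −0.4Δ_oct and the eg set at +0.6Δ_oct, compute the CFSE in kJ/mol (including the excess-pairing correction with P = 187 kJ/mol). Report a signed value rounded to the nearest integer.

-288

Ligand charges: 2×(+0) from CO and 2×(+0) from phen sum to +0; with overall charge +2, Cr is +2.
Group 6 minus oxidation state +2 gives a d⁴ configuration for Cr²⁺.
Configuration: t₂g⁴ eg⁰.
The orbital stabilization is -1.6Δ_oct = -1.6 × 297 = -475 kJ/mol.
High-spin d⁴ would be t₂g³ eg¹ with 0 pairs; low-spin has 1, so 1 excess pair costs +1P = +187 kJ/mol.
Net CFSE = -475 + 187 = -288 kJ/mol.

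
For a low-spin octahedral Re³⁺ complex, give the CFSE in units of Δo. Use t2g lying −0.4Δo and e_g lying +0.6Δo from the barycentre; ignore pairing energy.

Re sits in group 7; removing 3 electrons leaves Re³⁺ with 7 − 3 = 4 d electrons.
Configuration: t2g^4 e_g^0.
CFSE = 4(-0.4Δo) + 0(0.6Δo) = -1.6Δo + 0.0Δo = -1.6Δo.

-1.6 Δo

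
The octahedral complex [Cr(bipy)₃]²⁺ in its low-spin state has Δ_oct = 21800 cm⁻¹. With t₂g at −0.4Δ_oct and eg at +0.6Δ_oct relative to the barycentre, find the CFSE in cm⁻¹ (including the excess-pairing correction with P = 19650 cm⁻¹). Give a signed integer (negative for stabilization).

bipy is neutral, so the +2 overall charge sits on Cr: oxidation state +2.
Cr²⁺: group 6, so d-count = 6 − 2 = 4.
Electron filling gives t₂g⁴ eg⁰.
Orbital CFSE = 4(-0.4) + 0(0.6) = -1.6Δ_oct = -1.6 × 21800 = -34880 cm⁻¹.
High-spin d⁴ would be t₂g³ eg¹ with 0 pairs; low-spin has 1, so 1 excess pair costs +1P = +19650 cm⁻¹.
Net CFSE = -34880 + 19650 = -15230 cm⁻¹.

-15230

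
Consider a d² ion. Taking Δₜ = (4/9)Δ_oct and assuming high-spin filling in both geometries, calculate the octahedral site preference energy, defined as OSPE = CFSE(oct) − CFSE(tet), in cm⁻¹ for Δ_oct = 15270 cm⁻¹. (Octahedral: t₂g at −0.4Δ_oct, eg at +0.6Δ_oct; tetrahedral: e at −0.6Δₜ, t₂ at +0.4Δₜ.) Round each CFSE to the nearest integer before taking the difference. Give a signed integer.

In an octahedral site d² (HS) is t2g^2 e_g^0, giving CFSE(oct) = -0.8Δ_oct = -12216 cm⁻¹.
Tetrahedral: e^2 t2^0, CFSE = 2(−0.6) + 0(+0.4) = -1.2Δₜ = -1.2 × (4/9) × 15270 = -8144 cm⁻¹.
OSPE = CFSE(oct) − CFSE(tet) = -12216 − (-8144) = -4072 cm⁻¹.

-4072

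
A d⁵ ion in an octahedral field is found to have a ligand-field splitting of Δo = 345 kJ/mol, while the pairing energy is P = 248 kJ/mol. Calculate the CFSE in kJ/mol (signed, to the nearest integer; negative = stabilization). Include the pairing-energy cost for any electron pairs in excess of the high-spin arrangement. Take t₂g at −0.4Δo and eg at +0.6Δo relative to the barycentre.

With Δo > P the complex is low-spin.
Filling d⁵ accordingly: t₂g⁵ eg⁰.
Orbital CFSE = -2.0Δo = -2.0 × 345 = -690 kJ/mol.
Excess pairs vs high-spin: 2 − 0 = 2; pairing cost = +496 kJ/mol.
Net CFSE = -690 + 496 = -194 kJ/mol.

-194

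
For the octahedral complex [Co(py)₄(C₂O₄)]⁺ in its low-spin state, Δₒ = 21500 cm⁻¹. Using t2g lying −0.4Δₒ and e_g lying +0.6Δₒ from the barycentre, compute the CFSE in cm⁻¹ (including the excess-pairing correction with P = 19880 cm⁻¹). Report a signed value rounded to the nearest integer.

Ligand charges: 4×(+0) from py and 1×(-2) from C₂O₄²⁻ sum to -2; with overall charge +1, Co is +3.
Co is in group 9, so Co³⁺ is d⁶ (9 − 3 = 6).
The d⁶ electrons fill as t2g^6 e_g^0.
CFSE(orbital) = 6×(-0.4Δₒ) + 0×(0.6Δₒ) = -2.4Δₒ; with Δₒ = 21500 cm⁻¹ that is -51600 cm⁻¹.
Pairing penalty: 3 pairs vs 1 in the high-spin reference → 2 extra × P = 39760 cm⁻¹.
Net CFSE = -51600 + 39760 = -11840 cm⁻¹.

-11840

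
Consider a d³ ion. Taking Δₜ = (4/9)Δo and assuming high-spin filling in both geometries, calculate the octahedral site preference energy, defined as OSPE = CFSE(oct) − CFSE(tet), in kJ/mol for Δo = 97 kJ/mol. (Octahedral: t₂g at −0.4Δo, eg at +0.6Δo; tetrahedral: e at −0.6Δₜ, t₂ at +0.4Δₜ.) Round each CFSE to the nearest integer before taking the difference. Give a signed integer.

In an octahedral site d³ (HS) is t₂g³ eg⁰, giving CFSE(oct) = -1.2Δo = -116 kJ/mol.
In a tetrahedral site the filling is e² t₂¹: CFSE(tet) = -0.8Δₜ = -0.8 × (4/9)(97) = -34 kJ/mol.
OSPE = -116 − (-34) = -82 kJ/mol.

-82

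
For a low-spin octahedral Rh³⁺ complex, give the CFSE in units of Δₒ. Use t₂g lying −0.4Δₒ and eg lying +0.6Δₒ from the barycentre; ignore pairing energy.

Rh sits in group 9; removing 3 electrons leaves Rh³⁺ with 9 − 3 = 6 d electrons.
Configuration: t₂g⁶ eg⁰.
CFSE = 6(-0.4Δₒ) + 0(0.6Δₒ) = -2.4Δₒ + 0.0Δₒ = -2.4Δₒ.

-2.4 Δₒ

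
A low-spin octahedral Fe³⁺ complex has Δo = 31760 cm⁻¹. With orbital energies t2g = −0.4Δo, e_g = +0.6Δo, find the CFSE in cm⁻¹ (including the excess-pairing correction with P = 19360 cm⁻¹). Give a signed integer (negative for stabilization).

-24800

Fe sits in group 8; removing 3 electrons leaves Fe³⁺ with 8 − 3 = 5 d electrons.
Electron filling gives t2g^5 e_g^0.
Orbital CFSE = 5(-0.4) + 0(0.6) = -2.0Δo = -2.0 × 31760 = -63520 cm⁻¹.
Relative to high-spin t2g^3 e_g^2 (0 paired), the low-spin configuration has 2 additional pairs, contributing +2 × 19360 = +38720 cm⁻¹.
Net CFSE = -63520 + 38720 = -24800 cm⁻¹.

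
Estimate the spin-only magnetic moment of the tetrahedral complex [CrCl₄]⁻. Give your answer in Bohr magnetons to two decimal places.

Each Cl⁻ contributes -1; 4 × (-1) = -4. With overall charge -1, Cr is in the +3 oxidation state.
Cr³⁺: group 6, so d-count = 6 − 3 = 3.
With tetrahedral geometry the complex is necessarily high-spin.
Configuration: e^2 t2^1 → 3 unpaired electrons.
μ(spin-only) = √[3(3+2)] = √15 ≈ 3.87 Bohr magnetons.

3.87 Bohr magnetons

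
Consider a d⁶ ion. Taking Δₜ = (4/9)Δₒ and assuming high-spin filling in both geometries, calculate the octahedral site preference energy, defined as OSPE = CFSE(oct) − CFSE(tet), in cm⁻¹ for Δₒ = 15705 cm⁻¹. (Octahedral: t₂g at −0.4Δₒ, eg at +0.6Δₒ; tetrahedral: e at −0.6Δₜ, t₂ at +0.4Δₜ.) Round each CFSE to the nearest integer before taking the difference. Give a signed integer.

In an octahedral site d⁶ (HS) is t₂g⁴ eg², giving CFSE(oct) = -0.4Δₒ = -6282 cm⁻¹.
Tetrahedral e³ t₂³ gives -0.6Δₜ = -0.6 × (4/9) × 15705 = -4188 cm⁻¹.
OSPE = -6282 − (-4188) = -2094 cm⁻¹.

-2094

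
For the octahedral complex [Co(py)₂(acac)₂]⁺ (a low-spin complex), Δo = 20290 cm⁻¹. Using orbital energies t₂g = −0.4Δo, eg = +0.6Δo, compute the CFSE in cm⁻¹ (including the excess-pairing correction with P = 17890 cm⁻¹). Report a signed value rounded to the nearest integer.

Ligand charges: 2×(+0) from py and 2×(-1) from acac⁻ sum to -2; with overall charge +1, Co is +3.
Co is in group 9, so Co³⁺ is d⁶ (9 − 3 = 6).
Electron filling gives t₂g⁶ eg⁰.
CFSE(orbital) = 6×(-0.4Δo) + 0×(0.6Δo) = -2.4Δo; with Δo = 20290 cm⁻¹ that is -48696 cm⁻¹.
Relative to high-spin t₂g⁴ eg² (1 paired), the low-spin configuration has 2 additional pairs, contributing +2 × 17890 = +35780 cm⁻¹.
Net CFSE = -48696 + 35780 = -12916 cm⁻¹.

-12916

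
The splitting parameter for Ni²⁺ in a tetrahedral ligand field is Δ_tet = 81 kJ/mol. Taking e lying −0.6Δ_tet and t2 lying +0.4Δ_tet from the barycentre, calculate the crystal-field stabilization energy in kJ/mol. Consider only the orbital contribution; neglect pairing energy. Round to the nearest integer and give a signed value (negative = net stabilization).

-65

Ni sits in group 10; removing 2 electrons leaves Ni²⁺ with 10 − 2 = 8 d electrons.
With tetrahedral geometry the complex is necessarily high-spin.
Configuration: e^4 t2^4.
The orbital stabilization is -0.8Δ_tet = -0.8 × 81 = -65 kJ/mol.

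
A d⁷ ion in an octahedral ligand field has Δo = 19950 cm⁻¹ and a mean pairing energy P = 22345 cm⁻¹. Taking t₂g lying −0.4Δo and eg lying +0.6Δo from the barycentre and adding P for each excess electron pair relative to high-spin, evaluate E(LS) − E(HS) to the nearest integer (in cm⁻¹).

High-spin d⁷ fills as t₂g⁵ eg² with CFSE 5(−0.4) + 2(+0.6) = -0.8Δo = -15960 cm⁻¹.
For low-spin the configuration is t₂g⁶ eg¹: orbital energy -1.8 × 19950 = -35910 cm⁻¹, and 1 additional pair relative to high-spin adds 22345 cm⁻¹, giving -13565 cm⁻¹.
E(LS) − E(HS) = -13565 − (-15960) = 2395 cm⁻¹.

2395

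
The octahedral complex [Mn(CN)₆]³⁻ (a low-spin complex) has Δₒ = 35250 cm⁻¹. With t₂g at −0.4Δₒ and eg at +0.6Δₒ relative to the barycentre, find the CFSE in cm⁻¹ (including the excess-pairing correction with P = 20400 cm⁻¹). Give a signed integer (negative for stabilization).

-36000

Each CN⁻ contributes -1; 6 × (-1) = -6. With overall charge -3, Mn is in the +3 oxidation state.
Mn sits in group 7; removing 3 electrons leaves Mn³⁺ with 7 − 3 = 4 d electrons.
Electron filling gives t₂g⁴ eg⁰.
CFSE(orbital) = 4×(-0.4Δₒ) + 0×(0.6Δₒ) = -1.6Δₒ; with Δₒ = 35250 cm⁻¹ that is -56400 cm⁻¹.
Relative to high-spin t₂g³ eg¹ (0 paired), the low-spin configuration has 1 additional pair, contributing +1 × 20400 = +20400 cm⁻¹.
Combining: -56400 + 20400 = -36000 cm⁻¹.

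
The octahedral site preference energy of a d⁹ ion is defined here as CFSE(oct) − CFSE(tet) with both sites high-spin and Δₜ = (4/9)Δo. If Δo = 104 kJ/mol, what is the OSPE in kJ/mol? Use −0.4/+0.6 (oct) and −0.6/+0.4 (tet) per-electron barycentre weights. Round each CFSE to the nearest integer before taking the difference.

-44

Octahedral high-spin t2g^6 e_g^3: CFSE = -0.6 × 104 = -62 kJ/mol.
In a tetrahedral site the filling is e^4 t2^5: CFSE(tet) = -0.4Δₜ = -0.4 × (4/9)(104) = -18 kJ/mol.
OSPE = CFSE(oct) − CFSE(tet) = -62 − (-18) = -44 kJ/mol.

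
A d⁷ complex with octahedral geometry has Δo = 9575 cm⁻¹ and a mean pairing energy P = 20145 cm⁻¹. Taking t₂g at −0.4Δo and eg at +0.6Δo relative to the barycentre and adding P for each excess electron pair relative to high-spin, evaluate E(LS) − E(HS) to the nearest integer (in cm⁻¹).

High-spin: t₂g⁵ eg², CFSE = -0.8Δo = -7660 cm⁻¹.
For low-spin the configuration is t₂g⁶ eg¹: orbital energy -1.8 × 9575 = -17235 cm⁻¹, and 1 additional pair relative to high-spin adds 20145 cm⁻¹, giving 2910 cm⁻¹.
Thus E(LS) − E(HS) = 10570 cm⁻¹.

10570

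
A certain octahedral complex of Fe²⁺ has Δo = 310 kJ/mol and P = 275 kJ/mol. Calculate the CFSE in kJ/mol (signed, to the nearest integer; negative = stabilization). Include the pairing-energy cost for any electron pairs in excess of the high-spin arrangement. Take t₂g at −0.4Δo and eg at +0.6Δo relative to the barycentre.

Group 8 minus oxidation state +2 gives a d⁶ configuration for Fe²⁺.
With Δo > P the complex is low-spin.
That gives t₂g⁶ eg⁰.
Orbital CFSE = -2.4Δo = -2.4 × 310 = -744 kJ/mol.
Excess pairs vs high-spin: 3 − 1 = 2; pairing cost = +550 kJ/mol.
Net CFSE = -744 + 550 = -194 kJ/mol.

-194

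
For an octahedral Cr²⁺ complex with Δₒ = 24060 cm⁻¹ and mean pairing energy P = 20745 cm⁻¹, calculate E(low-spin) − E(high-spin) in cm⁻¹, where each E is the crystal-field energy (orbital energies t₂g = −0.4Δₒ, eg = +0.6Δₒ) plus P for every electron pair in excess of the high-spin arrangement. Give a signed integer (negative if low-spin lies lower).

-3315

Cr²⁺: group 6, so d-count = 6 − 2 = 4.
In the high-spin limit (t₂g³ eg¹) the orbital term is -0.6Δₒ = -14436 cm⁻¹, with no excess pairing.
For low-spin the configuration is t₂g⁴ eg⁰: orbital energy -1.6 × 24060 = -38496 cm⁻¹, and 1 additional pair relative to high-spin adds 20745 cm⁻¹, giving -17751 cm⁻¹.
Thus E(LS) − E(HS) = -3315 cm⁻¹.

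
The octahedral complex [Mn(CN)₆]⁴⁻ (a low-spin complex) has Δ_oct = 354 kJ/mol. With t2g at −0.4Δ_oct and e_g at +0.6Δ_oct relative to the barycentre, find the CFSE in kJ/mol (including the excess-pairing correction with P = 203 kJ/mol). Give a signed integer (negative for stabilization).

Each CN⁻ contributes -1; 6 × (-1) = -6. With overall charge -4, Mn is in the +2 oxidation state.
Mn²⁺: group 7, so d-count = 7 − 2 = 5.
Configuration: t2g^5 e_g^0.
The orbital stabilization is -2.0Δ_oct = -2.0 × 354 = -708 kJ/mol.
Relative to high-spin t2g^3 e_g^2 (0 paired), the low-spin configuration has 2 additional pairs, contributing +2 × 203 = +406 kJ/mol.
Combining: -708 + 406 = -302 kJ/mol.

-302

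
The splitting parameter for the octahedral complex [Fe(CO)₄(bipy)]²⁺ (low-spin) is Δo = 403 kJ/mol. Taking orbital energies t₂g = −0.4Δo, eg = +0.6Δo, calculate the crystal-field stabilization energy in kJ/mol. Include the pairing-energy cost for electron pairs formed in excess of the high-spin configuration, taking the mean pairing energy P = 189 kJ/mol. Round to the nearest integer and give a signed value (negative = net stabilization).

Ligand charges: 4×(+0) from CO and 1×(+0) from bipy sum to +0; with overall charge +2, Fe is +2.
Group 8 minus oxidation state +2 gives a d⁶ configuration for Fe²⁺.
The d⁶ electrons fill as t₂g⁶ eg⁰.
The orbital stabilization is -2.4Δo = -2.4 × 403 = -967 kJ/mol.
Pairing penalty: 3 pairs vs 1 in the high-spin reference → 2 extra × P = 378 kJ/mol.
Net CFSE = -967 + 378 = -589 kJ/mol.

-589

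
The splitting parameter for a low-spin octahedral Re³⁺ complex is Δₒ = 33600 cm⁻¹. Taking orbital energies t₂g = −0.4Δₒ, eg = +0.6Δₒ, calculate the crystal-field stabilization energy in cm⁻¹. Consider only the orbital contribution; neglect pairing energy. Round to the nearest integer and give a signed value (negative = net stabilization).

Group 7 minus oxidation state +3 gives a d⁴ configuration for Re³⁺.
Electron filling gives t₂g⁴ eg⁰.
The orbital stabilization is -1.6Δₒ = -1.6 × 33600 = -53760 cm⁻¹.

-53760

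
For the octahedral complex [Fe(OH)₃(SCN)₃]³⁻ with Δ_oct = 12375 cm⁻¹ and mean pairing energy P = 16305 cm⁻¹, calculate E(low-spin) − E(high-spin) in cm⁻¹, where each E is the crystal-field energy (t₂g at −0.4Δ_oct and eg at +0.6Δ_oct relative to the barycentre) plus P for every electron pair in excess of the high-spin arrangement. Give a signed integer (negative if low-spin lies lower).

Ligand charges: 3×(-1) from OH⁻ and 3×(-1) from SCN⁻ sum to -6; with overall charge -3, Fe is +3.
Fe sits in group 8; removing 3 electrons leaves Fe³⁺ with 8 − 3 = 5 d electrons.
High-spin d⁵ fills as t₂g³ eg² with CFSE 3(−0.4) + 2(+0.6) = 0.0Δ_oct = 0 cm⁻¹.
For low-spin the configuration is t₂g⁵ eg⁰: orbital energy -2.0 × 12375 = -24750 cm⁻¹, and 2 additional pairs relative to high-spin add 32610 cm⁻¹, giving 7860 cm⁻¹.
Thus E(LS) − E(HS) = 7860 cm⁻¹.

7860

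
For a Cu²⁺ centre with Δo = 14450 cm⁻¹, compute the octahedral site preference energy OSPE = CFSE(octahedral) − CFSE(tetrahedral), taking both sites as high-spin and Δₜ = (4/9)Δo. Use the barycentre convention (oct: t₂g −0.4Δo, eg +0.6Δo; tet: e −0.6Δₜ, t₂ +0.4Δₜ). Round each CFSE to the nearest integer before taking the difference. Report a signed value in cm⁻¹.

Cu sits in group 11; removing 2 electrons leaves Cu²⁺ with 11 − 2 = 9 d electrons.
Octahedral (high-spin): t2g^6 e_g^3, CFSE = 6(−0.4) + 3(+0.6) = -0.6Δo = -0.6 × 14450 = -8670 cm⁻¹.
Tetrahedral e^4 t2^5 gives -0.4Δₜ = -0.4 × (4/9) × 14450 = -2569 cm⁻¹.
OSPE = CFSE(oct) − CFSE(tet) = -8670 − (-2569) = -6101 cm⁻¹.

-6101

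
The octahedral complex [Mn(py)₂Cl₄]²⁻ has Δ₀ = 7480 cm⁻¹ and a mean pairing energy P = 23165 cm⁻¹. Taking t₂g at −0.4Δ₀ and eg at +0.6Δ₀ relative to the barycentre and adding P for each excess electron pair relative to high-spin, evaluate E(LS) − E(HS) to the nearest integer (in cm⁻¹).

31370

Ligand charges: 2×(+0) from py and 4×(-1) from Cl⁻ sum to -4; with overall charge -2, Mn is +2.
Mn²⁺: group 7, so d-count = 7 − 2 = 5.
High-spin: t₂g³ eg², CFSE = 0.0Δ₀ = 0 cm⁻¹.
Low-spin t₂g⁵ eg⁰ gives -2.0Δ₀ = -14960 cm⁻¹, but forming 2 extra pairs costs 2P = 46330 cm⁻¹, so E(LS) = -14960 + 46330 = 31370 cm⁻¹.
The difference is 31370 − (0) = 31370 cm⁻¹, so high-spin lies lower.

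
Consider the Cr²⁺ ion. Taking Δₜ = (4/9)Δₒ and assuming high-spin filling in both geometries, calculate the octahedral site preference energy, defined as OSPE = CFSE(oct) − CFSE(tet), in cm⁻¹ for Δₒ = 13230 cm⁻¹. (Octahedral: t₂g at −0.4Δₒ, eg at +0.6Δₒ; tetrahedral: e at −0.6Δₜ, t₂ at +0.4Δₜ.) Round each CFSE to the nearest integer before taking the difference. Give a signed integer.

-5586

Group 6 minus oxidation state +2 gives a d⁴ configuration for Cr²⁺.
Octahedral (high-spin): t2g^3 e_g^1, CFSE = 3(−0.4) + 1(+0.6) = -0.6Δₒ = -0.6 × 13230 = -7938 cm⁻¹.
In a tetrahedral site the filling is e^2 t2^2: CFSE(tet) = -0.4Δₜ = -0.4 × (4/9)(13230) = -2352 cm⁻¹.
OSPE = -7938 − (-2352) = -5586 cm⁻¹.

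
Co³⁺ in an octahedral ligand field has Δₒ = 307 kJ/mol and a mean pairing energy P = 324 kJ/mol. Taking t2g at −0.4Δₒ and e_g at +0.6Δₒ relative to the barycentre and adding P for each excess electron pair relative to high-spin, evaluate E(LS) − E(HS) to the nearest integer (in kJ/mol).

Co³⁺: group 9, so d-count = 9 − 3 = 6.
High-spin: t2g^4 e_g^2, CFSE = -0.4Δₒ = -123 kJ/mol.
For low-spin the configuration is t2g^6 e_g^0: orbital energy -2.4 × 307 = -737 kJ/mol, and 2 additional pairs relative to high-spin add 648 kJ/mol, giving -89 kJ/mol.
E(LS) − E(HS) = -89 − (-123) = 34 kJ/mol.

34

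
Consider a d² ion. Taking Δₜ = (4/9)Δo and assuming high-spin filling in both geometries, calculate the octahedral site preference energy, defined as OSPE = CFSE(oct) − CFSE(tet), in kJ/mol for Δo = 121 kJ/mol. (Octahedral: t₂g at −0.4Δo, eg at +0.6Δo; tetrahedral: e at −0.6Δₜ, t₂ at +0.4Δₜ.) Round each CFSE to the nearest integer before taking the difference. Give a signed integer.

-32

Octahedral (high-spin): t2g^2 e_g^0, CFSE = 2(−0.4) + 0(+0.6) = -0.8Δo = -0.8 × 121 = -97 kJ/mol.
Tetrahedral: e^2 t2^0, CFSE = 2(−0.6) + 0(+0.4) = -1.2Δₜ = -1.2 × (4/9) × 121 = -65 kJ/mol.
OSPE = CFSE(oct) − CFSE(tet) = -97 − (-65) = -32 kJ/mol.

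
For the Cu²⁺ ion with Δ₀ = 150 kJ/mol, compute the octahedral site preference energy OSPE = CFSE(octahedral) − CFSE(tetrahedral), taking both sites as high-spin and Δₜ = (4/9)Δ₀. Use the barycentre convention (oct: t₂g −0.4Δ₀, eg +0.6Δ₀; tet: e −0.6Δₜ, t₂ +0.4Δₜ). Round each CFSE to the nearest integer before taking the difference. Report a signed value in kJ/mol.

Cu²⁺: group 11, so d-count = 11 − 2 = 9.
In an octahedral site d⁹ (HS) is t₂g⁶ eg³, giving CFSE(oct) = -0.6Δ₀ = -90 kJ/mol.
In a tetrahedral site the filling is e⁴ t₂⁵: CFSE(tet) = -0.4Δₜ = -0.4 × (4/9)(150) = -27 kJ/mol.
OSPE = -90 − (-27) = -63 kJ/mol.

-63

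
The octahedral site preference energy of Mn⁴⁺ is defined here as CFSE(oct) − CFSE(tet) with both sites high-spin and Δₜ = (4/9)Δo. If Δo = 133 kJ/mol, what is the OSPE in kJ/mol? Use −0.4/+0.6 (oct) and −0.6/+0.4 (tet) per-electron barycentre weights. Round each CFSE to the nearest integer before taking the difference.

Mn⁴⁺: group 7, so d-count = 7 − 4 = 3.
In an octahedral site d³ (HS) is t₂g³ eg⁰, giving CFSE(oct) = -1.2Δo = -160 kJ/mol.
In a tetrahedral site the filling is e² t₂¹: CFSE(tet) = -0.8Δₜ = -0.8 × (4/9)(133) = -47 kJ/mol.
OSPE = CFSE(oct) − CFSE(tet) = -160 − (-47) = -113 kJ/mol.

-113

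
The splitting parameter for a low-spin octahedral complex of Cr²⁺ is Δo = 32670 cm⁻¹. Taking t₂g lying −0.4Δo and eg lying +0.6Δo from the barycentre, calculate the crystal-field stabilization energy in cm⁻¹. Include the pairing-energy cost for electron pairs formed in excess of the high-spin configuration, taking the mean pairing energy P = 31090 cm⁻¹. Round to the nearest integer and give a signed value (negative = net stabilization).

-21182

Cr²⁺: group 6, so d-count = 6 − 2 = 4.
Configuration: t₂g⁴ eg⁰.
Orbital CFSE = 4(-0.4) + 0(0.6) = -1.6Δo = -1.6 × 32670 = -52272 cm⁻¹.
High-spin d⁴ would be t₂g³ eg¹ with 0 pairs; low-spin has 1, so 1 excess pair costs +1P = +31090 cm⁻¹.
Combining: -52272 + 31090 = -21182 cm⁻¹.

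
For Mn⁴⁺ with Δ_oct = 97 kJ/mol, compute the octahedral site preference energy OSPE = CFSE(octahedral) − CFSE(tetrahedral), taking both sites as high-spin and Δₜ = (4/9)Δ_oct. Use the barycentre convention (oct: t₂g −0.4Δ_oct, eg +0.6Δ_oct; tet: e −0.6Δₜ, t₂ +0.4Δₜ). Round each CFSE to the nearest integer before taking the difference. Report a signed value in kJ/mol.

Mn⁴⁺: group 7, so d-count = 7 − 4 = 3.
Octahedral (high-spin): t₂g³ eg⁰, CFSE = 3(−0.4) + 0(+0.6) = -1.2Δ_oct = -1.2 × 97 = -116 kJ/mol.
Tetrahedral: e² t₂¹, CFSE = 2(−0.6) + 1(+0.4) = -0.8Δₜ = -0.8 × (4/9) × 97 = -34 kJ/mol.
Subtracting, OSPE = -116 − (-34) = -82 kJ/mol.

-82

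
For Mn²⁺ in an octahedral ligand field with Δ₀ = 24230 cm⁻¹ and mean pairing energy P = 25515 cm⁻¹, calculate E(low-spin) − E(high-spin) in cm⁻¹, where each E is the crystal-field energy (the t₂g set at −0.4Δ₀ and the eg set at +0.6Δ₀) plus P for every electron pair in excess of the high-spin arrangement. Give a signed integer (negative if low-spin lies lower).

Group 7 minus oxidation state +2 gives a d⁵ configuration for Mn²⁺.
High-spin: t₂g³ eg², CFSE = 0.0Δ₀ = 0 cm⁻¹.
Low-spin: t₂g⁵ eg⁰, orbital CFSE = -2.0Δ₀ = -48460 cm⁻¹; plus 2 excess pairs × P = +51030 cm⁻¹; total 2570 cm⁻¹.
E(LS) − E(HS) = 2570 − (0) = 2570 cm⁻¹.

2570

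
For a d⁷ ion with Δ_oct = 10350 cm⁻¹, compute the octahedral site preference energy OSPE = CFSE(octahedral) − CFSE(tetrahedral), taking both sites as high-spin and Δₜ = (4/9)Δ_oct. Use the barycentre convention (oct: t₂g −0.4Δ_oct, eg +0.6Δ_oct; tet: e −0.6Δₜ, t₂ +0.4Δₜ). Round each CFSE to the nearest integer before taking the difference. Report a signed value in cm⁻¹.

Octahedral (high-spin): t₂g⁵ eg², CFSE = 5(−0.4) + 2(+0.6) = -0.8Δ_oct = -0.8 × 10350 = -8280 cm⁻¹.
Tetrahedral e⁴ t₂³ gives -1.2Δₜ = -1.2 × (4/9) × 10350 = -5520 cm⁻¹.
OSPE = -8280 − (-5520) = -2760 cm⁻¹.

-2760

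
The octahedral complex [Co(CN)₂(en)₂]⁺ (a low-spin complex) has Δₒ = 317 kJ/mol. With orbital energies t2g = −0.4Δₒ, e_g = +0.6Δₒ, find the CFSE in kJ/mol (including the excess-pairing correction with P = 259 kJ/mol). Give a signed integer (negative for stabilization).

-243

Ligand charges: 2×(-1) from CN⁻ and 2×(+0) from en sum to -2; with overall charge +1, Co is +3.
Group 9 minus oxidation state +3 gives a d⁶ configuration for Co³⁺.
Electron filling gives t2g^6 e_g^0.
CFSE(orbital) = 6×(-0.4Δₒ) + 0×(0.6Δₒ) = -2.4Δₒ; with Δₒ = 317 kJ/mol that is -761 kJ/mol.
Relative to high-spin t2g^4 e_g^2 (1 paired), the low-spin configuration has 2 additional pairs, contributing +2 × 259 = +518 kJ/mol.
Overall CFSE = -761 + 518 = -243 kJ/mol.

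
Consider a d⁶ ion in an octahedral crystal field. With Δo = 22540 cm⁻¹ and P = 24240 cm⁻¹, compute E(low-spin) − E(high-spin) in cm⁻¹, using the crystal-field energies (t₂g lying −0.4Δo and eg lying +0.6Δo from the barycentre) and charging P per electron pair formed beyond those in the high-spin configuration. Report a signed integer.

High-spin: t₂g⁴ eg², CFSE = -0.4Δo = -9016 cm⁻¹.
Low-spin t₂g⁶ eg⁰ gives -2.4Δo = -54096 cm⁻¹, but forming 2 extra pairs costs 2P = 48480 cm⁻¹, so E(LS) = -54096 + 48480 = -5616 cm⁻¹.
Thus E(LS) − E(HS) = 3400 cm⁻¹.

3400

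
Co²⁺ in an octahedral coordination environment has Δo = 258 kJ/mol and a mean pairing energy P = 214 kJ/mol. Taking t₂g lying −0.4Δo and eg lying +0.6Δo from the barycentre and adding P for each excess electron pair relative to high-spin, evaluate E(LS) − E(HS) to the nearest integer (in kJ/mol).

-44

Co is in group 9, so Co²⁺ is d⁷ (9 − 2 = 7).
High-spin: t₂g⁵ eg², CFSE = -0.8Δo = -206 kJ/mol.
Low-spin t₂g⁶ eg¹ gives -1.8Δo = -464 kJ/mol, but forming 1 extra pair costs 1P = 214 kJ/mol, so E(LS) = -464 + 214 = -250 kJ/mol.
Thus E(LS) − E(HS) = -44 kJ/mol.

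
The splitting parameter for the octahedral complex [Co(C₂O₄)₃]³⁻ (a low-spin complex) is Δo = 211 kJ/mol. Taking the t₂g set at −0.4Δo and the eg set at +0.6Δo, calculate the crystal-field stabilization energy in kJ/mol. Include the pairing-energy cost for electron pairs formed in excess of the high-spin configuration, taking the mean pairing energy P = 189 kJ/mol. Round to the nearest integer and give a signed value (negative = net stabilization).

Each C₂O₄²⁻ contributes -2; 3 × (-2) = -6. With overall charge -3, Co is in the +3 oxidation state.
Co³⁺: group 9, so d-count = 9 − 3 = 6.
Configuration: t₂g⁶ eg⁰.
CFSE(orbital) = 6×(-0.4Δo) + 0×(0.6Δo) = -2.4Δo; with Δo = 211 kJ/mol that is -506 kJ/mol.
Relative to high-spin t₂g⁴ eg² (1 paired), the low-spin configuration has 2 additional pairs, contributing +2 × 189 = +378 kJ/mol.
Combining: -506 + 378 = -128 kJ/mol.

-128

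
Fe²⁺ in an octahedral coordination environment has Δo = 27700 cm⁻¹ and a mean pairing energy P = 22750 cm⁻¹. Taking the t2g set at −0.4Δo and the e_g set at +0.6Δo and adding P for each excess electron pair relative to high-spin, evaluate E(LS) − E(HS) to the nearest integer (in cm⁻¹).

Fe sits in group 8; removing 2 electrons leaves Fe²⁺ with 8 − 2 = 6 d electrons.
In the high-spin limit (t2g^4 e_g^2) the orbital term is -0.4Δo = -11080 cm⁻¹, with no excess pairing.
Low-spin t2g^6 e_g^0 gives -2.4Δo = -66480 cm⁻¹, but forming 2 extra pairs costs 2P = 45500 cm⁻¹, so E(LS) = -66480 + 45500 = -20980 cm⁻¹.
E(LS) − E(HS) = -20980 − (-11080) = -9900 cm⁻¹.

-9900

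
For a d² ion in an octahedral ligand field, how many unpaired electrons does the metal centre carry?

Configuration: t₂g² eg⁰, giving 2 unpaired electrons.

2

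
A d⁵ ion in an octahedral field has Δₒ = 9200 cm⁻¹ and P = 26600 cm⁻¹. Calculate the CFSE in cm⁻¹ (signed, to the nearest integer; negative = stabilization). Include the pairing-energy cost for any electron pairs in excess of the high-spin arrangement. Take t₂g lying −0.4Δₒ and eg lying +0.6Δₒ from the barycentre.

0

Here Δₒ < P (9200 < 26600), so the high-spin state is favoured.
Filling d⁵ accordingly: t₂g³ eg².
Orbital CFSE = 0.0Δₒ = 0.0 × 9200 = 0 cm⁻¹.
High-spin has no excess pairs, so no pairing correction applies.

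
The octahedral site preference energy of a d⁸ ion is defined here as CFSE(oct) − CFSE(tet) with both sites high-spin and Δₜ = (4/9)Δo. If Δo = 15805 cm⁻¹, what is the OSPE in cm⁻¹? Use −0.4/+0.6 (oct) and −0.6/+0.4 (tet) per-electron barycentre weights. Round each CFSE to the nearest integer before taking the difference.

Octahedral high-spin t₂g⁶ eg²: CFSE = -1.2 × 15805 = -18966 cm⁻¹.
Tetrahedral: e⁴ t₂⁴, CFSE = 4(−0.6) + 4(+0.4) = -0.8Δₜ = -0.8 × (4/9) × 15805 = -5620 cm⁻¹.
Subtracting, OSPE = -18966 − (-5620) = -13346 cm⁻¹.

-13346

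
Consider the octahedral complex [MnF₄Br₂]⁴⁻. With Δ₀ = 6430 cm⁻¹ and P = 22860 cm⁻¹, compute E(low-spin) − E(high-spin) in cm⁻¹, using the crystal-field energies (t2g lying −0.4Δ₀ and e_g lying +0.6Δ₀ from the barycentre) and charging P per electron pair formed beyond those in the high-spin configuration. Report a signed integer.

32860

Ligand charges: 4×(-1) from F⁻ and 2×(-1) from Br⁻ sum to -6; with overall charge -4, Mn is +2.
Mn is in group 7, so Mn²⁺ is d⁵ (7 − 2 = 5).
High-spin: t2g^3 e_g^2, CFSE = 0.0Δ₀ = 0 cm⁻¹.
Low-spin t2g^5 e_g^0 gives -2.0Δ₀ = -12860 cm⁻¹, but forming 2 extra pairs costs 2P = 45720 cm⁻¹, so E(LS) = -12860 + 45720 = 32860 cm⁻¹.
The difference is 32860 − (0) = 32860 cm⁻¹, so high-spin lies lower.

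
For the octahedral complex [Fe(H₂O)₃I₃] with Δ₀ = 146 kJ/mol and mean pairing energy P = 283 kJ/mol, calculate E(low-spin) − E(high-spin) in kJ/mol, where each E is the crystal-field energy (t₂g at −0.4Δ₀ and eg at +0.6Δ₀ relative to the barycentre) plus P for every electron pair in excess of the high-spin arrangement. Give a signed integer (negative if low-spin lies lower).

Ligand charges: 3×(+0) from H₂O and 3×(-1) from I⁻ sum to -3; with overall charge +0, Fe is +3.
Fe³⁺: group 8, so d-count = 8 − 3 = 5.
High-spin d⁵ fills as t₂g³ eg² with CFSE 3(−0.4) + 2(+0.6) = 0.0Δ₀ = 0 kJ/mol.
Low-spin t₂g⁵ eg⁰ gives -2.0Δ₀ = -292 kJ/mol, but forming 2 extra pairs costs 2P = 566 kJ/mol, so E(LS) = -292 + 566 = 274 kJ/mol.
Thus E(LS) − E(HS) = 274 kJ/mol.

274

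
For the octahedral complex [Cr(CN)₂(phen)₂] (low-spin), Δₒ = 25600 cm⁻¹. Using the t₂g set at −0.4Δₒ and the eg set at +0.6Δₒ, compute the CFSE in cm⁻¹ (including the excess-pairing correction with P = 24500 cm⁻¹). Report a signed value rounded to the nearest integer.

-16460

Ligand charges: 2×(-1) from CN⁻ and 2×(+0) from phen sum to -2; with overall charge +0, Cr is +2.
Group 6 minus oxidation state +2 gives a d⁴ configuration for Cr²⁺.
The d⁴ electrons fill as t₂g⁴ eg⁰.
CFSE(orbital) = 4×(-0.4Δₒ) + 0×(0.6Δₒ) = -1.6Δₒ; with Δₒ = 25600 cm⁻¹ that is -40960 cm⁻¹.
Pairing penalty: 1 pair vs 0 in the high-spin reference → 1 extra × P = 24500 cm⁻¹.
Overall CFSE = -40960 + 24500 = -16460 cm⁻¹.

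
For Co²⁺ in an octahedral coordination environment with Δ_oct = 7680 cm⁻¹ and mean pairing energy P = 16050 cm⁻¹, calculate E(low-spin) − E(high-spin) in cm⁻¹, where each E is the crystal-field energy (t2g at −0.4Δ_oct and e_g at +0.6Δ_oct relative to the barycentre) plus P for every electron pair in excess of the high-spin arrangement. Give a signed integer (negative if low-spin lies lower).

8370

Co is in group 9, so Co²⁺ is d⁷ (9 − 2 = 7).
In the high-spin limit (t2g^5 e_g^2) the orbital term is -0.8Δ_oct = -6144 cm⁻¹, with no excess pairing.
For low-spin the configuration is t2g^6 e_g^1: orbital energy -1.8 × 7680 = -13824 cm⁻¹, and 1 additional pair relative to high-spin adds 16050 cm⁻¹, giving 2226 cm⁻¹.
The difference is 2226 − (-6144) = 8370 cm⁻¹, so high-spin lies lower.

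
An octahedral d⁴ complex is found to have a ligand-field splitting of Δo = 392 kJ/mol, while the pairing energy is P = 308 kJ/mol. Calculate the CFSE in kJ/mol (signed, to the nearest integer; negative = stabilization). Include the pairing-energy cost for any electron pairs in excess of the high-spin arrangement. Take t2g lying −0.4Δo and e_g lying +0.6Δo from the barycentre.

Since Δo = 392 kJ/mol > P = 308 kJ/mol, the complex adopts the low-spin configuration.
That gives t2g^4 e_g^0.
Orbital CFSE = -1.6Δo = -1.6 × 392 = -627 kJ/mol.
Excess pairs vs high-spin: 1 − 0 = 1; pairing cost = +308 kJ/mol.
Net CFSE = -627 + 308 = -319 kJ/mol.

-319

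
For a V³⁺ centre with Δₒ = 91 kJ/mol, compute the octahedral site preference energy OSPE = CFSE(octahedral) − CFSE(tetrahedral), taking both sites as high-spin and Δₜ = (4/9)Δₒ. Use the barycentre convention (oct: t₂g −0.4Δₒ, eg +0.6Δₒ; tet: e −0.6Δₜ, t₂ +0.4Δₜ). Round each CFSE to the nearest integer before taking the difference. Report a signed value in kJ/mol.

-24

V³⁺: group 5, so d-count = 5 − 3 = 2.
In an octahedral site d² (HS) is t₂g² eg⁰, giving CFSE(oct) = -0.8Δₒ = -73 kJ/mol.
In a tetrahedral site the filling is e² t₂⁰: CFSE(tet) = -1.2Δₜ = -1.2 × (4/9)(91) = -49 kJ/mol.
OSPE = CFSE(oct) − CFSE(tet) = -73 − (-49) = -24 kJ/mol.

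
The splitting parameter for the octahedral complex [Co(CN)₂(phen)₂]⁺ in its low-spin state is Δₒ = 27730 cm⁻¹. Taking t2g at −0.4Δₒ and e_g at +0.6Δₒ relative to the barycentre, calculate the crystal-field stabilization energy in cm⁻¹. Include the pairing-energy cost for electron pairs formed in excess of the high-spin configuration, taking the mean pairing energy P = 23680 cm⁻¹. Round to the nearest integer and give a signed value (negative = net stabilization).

-19192

Ligand charges: 2×(-1) from CN⁻ and 2×(+0) from phen sum to -2; with overall charge +1, Co is +3.
Co sits in group 9; removing 3 electrons leaves Co³⁺ with 9 − 3 = 6 d electrons.
Configuration: t2g^6 e_g^0.
Orbital CFSE = 6(-0.4) + 0(0.6) = -2.4Δₒ = -2.4 × 27730 = -66552 cm⁻¹.
Relative to high-spin t2g^4 e_g^2 (1 paired), the low-spin configuration has 2 additional pairs, contributing +2 × 23680 = +47360 cm⁻¹.
Net CFSE = -66552 + 47360 = -19192 cm⁻¹.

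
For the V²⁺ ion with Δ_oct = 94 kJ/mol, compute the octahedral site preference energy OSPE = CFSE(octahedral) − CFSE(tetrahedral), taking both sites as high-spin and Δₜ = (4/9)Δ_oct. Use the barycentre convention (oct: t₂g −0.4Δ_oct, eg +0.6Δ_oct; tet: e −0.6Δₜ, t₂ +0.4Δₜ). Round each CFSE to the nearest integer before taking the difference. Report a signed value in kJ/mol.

V is in group 5, so V²⁺ is d³ (5 − 2 = 3).
In an octahedral site d³ (HS) is t2g^3 e_g^0, giving CFSE(oct) = -1.2Δ_oct = -113 kJ/mol.
Tetrahedral: e^2 t2^1, CFSE = 2(−0.6) + 1(+0.4) = -0.8Δₜ = -0.8 × (4/9) × 94 = -33 kJ/mol.
Subtracting, OSPE = -113 − (-33) = -80 kJ/mol.

-80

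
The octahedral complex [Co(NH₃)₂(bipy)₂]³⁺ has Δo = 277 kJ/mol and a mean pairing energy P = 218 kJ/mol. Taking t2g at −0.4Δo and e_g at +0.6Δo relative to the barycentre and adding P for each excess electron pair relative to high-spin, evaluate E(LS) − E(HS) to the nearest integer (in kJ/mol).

-118

Ligand charges: 2×(+0) from NH₃ and 2×(+0) from bipy sum to +0; with overall charge +3, Co is +3.
Co is in group 9, so Co³⁺ is d⁶ (9 − 3 = 6).
In the high-spin limit (t2g^4 e_g^2) the orbital term is -0.4Δo = -111 kJ/mol, with no excess pairing.
For low-spin the configuration is t2g^6 e_g^0: orbital energy -2.4 × 277 = -665 kJ/mol, and 2 additional pairs relative to high-spin add 436 kJ/mol, giving -229 kJ/mol.
The difference is -229 − (-111) = -118 kJ/mol, so low-spin lies lower.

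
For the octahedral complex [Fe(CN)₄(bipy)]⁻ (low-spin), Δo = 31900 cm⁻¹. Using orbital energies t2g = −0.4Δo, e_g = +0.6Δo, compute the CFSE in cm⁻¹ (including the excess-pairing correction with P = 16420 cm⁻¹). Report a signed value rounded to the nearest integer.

-30960

Ligand charges: 4×(-1) from CN⁻ and 1×(+0) from bipy sum to -4; with overall charge -1, Fe is +3.
Fe³⁺: group 8, so d-count = 8 − 3 = 5.
The d⁵ electrons fill as t2g^5 e_g^0.
Orbital CFSE = 5(-0.4) + 0(0.6) = -2.0Δo = -2.0 × 31900 = -63800 cm⁻¹.
Relative to high-spin t2g^3 e_g^2 (0 paired), the low-spin configuration has 2 additional pairs, contributing +2 × 16420 = +32840 cm⁻¹.
Net CFSE = -63800 + 32840 = -30960 cm⁻¹.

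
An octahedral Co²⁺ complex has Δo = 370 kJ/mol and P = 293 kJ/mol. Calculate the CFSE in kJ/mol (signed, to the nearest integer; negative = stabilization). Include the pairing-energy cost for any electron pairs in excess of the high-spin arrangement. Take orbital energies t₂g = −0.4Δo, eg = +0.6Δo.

-373

Co²⁺: group 9, so d-count = 9 − 2 = 7.
Since Δo = 370 kJ/mol > P = 293 kJ/mol, the complex adopts the low-spin configuration.
Configuration: t₂g⁶ eg¹.
Orbital CFSE = -1.8Δo = -1.8 × 370 = -666 kJ/mol.
Excess pairs vs high-spin: 3 − 2 = 1; pairing cost = +293 kJ/mol.
Net CFSE = -666 + 293 = -373 kJ/mol.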